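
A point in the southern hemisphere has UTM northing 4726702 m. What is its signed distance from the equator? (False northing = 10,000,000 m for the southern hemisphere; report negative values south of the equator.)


For southern: actual = 4726702 - 10000000 = -5273298 m

-5273298 m


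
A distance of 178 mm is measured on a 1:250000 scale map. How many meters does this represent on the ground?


ground = 178 mm * 250000 / 1000 = 44500.0 m

44500.0 m


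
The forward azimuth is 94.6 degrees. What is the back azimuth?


back azimuth = (94.6 + 180) mod 360 = 274.6 degrees

274.6 degrees


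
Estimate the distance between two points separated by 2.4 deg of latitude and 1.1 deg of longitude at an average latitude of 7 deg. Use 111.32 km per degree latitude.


dlat_km = 2.4 * 111.32 = 267.168
dlon_km = 1.1 * 111.32 * cos(7) ≈ 121.539
dist = sqrt(267.168^2 + 121.539^2) ≈ 293.5 km

293.5 km


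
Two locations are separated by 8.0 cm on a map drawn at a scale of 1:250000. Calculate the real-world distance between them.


ground = 8.0 cm * 250000 / 100 = 20000.0 m = 20.0 km

20.0 km


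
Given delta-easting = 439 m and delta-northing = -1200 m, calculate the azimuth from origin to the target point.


az = atan2(439, -1200) = 159.9 deg
adjusted to 0-360: 159.9 degrees

159.9 degrees


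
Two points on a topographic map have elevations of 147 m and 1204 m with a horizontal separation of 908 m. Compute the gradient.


gradient = (1204 - 147) / 908 = 1057 / 908 = 1.1641

1.1641


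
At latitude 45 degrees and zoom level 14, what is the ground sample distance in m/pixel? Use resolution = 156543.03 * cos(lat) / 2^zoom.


res = 156543.03 * cos(45) / 2^14 = 156543.03 * 0.70710678 / 16384 = 6.76 m/pixel

6.76 m/pixel


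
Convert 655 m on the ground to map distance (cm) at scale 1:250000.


map_cm = 655 * 100 / 250000 = 0.262 cm ≈ 0.26 cm

0.26 cm


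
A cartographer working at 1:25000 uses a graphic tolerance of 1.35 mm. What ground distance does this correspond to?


ground = 1.35 mm * 25000 / 1000 = 33.75 m

33.75 m


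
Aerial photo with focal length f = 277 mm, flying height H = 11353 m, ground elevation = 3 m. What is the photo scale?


scale = f / (H - h) = 277 mm / 11350 m = 277 / 11350000 = 1:40975

1:40975


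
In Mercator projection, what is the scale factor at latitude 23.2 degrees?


SF = 1 / cos(23.2) = 1 / 0.919135 = 1.088

1.088


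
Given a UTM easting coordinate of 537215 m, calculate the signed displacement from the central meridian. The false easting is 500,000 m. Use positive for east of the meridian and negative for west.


displacement = 537215 - 500000 = 37215 m

37215 m


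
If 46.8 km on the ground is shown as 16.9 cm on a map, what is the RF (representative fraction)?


ground = 46.8 km = 4680000 cm; RF denominator = ground / map = 4680000 / 16.9 ≈ 276923; RF = 1:276923

1:276923


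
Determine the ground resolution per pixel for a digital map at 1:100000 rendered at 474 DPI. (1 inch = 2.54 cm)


pixel_cm = 2.54 / 474 ≈ 0.005359 cm
ground = pixel_cm * 100000 / 100 = 2.54 * 100000 / (474 * 100) = 254000 / 47400 ≈ 5.36 m

5.36 m


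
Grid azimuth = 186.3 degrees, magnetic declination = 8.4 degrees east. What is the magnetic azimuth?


magnetic azimuth = grid azimuth - declination (east +ve)
mag_az = 186.3 - 8.4 = 177.9 degrees

177.9 degrees


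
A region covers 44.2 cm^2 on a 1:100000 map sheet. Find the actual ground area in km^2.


ground_area = 44.2 * (100000/100)^2 = 44200000.0 m^2 = 44.2 km^2

44.2 km^2


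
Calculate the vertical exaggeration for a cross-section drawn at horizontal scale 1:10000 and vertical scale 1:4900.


VE = horizontal_scale / vertical_scale = 10000 / 4900 ≈ 2.0

2.0x


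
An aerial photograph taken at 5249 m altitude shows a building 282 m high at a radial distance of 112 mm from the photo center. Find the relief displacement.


d = h * r / H = 282 * 112 / 5249 = 6.02 mm

6.02 mm


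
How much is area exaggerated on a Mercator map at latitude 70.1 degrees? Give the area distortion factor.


area_distortion = 1/cos^2(70.1) = 8.631

8.631


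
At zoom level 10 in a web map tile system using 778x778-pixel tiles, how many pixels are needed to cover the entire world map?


tiles per axis = 2^10 = 1024
total tiles = 1024^2 = 1048576
pixels per axis = 1024 * 778 = 796672
total pixels = 796672^2 = 634686275584

634686275584 pixels


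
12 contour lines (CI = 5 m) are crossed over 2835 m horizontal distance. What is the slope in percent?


elevation change = 12 * 5 = 60 m
slope = 60 / 2835 * 100 = 2.1%

2.1%


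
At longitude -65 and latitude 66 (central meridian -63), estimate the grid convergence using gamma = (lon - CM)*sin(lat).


gamma = (-65 - -63) * sin(66) = -2 * 0.913545 = -1.827 degrees

-1.827 degrees


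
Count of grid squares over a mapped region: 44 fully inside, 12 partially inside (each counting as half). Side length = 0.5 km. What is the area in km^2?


effective squares = 44 + 12 * 0.5 = 50.0
area = 50.0 * 0.25 = 12.5 km^2

12.5 km^2


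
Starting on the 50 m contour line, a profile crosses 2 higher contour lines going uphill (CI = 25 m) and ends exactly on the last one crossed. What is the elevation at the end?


elevation = 50 + 2 * 25 = 100 m

100 m


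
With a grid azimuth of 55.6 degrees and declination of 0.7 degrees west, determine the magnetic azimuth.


magnetic azimuth = grid azimuth - declination (east +ve)
mag_az = 55.6 - -0.7 = 56.3 degrees

56.3 degrees


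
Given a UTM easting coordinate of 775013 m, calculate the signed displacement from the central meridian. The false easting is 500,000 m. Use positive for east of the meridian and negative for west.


displacement = 775013 - 500000 = 275013 m

275013 m


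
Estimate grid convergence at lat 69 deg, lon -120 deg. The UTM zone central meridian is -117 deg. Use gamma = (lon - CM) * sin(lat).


gamma = (-120 - -117) * sin(69) = -3 * 0.93358 = -2.801 degrees

-2.801 degrees


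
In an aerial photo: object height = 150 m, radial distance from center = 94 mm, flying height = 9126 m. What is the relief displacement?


d = h * r / H = 150 * 94 / 9126 = 1.55 mm

1.55 mm


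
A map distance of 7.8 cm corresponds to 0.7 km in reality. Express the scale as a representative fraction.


ground = 0.7 km = 70000 cm; RF denominator = ground / map = 70000 / 7.8 ≈ 8974; RF = 1:8974

1:8974


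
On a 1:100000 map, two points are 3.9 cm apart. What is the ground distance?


ground = 3.9 cm * 100000 / 100 = 3900.0 m = 3.9 km

3.9 km


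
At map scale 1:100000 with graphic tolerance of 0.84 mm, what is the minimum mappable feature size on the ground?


ground = 0.84 mm * 100000 / 1000 = 84.0 m

84.0 m


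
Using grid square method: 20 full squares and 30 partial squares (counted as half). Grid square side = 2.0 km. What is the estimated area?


effective squares = 20 + 30 * 0.5 = 35.0
area = 35.0 * 4.0 = 140.0 km^2

140.0 km^2


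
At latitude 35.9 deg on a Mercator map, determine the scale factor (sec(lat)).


SF = 1 / cos(35.9) = 1 / 0.810042 = 1.235

1.235


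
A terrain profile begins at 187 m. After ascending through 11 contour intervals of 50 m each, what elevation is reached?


elevation = 187 + 11 * 50 = 737 m

737 m


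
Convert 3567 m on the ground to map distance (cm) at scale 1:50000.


map_cm = 3567 * 100 / 50000 = 7.134 cm ≈ 7.13 cm

7.13 cm


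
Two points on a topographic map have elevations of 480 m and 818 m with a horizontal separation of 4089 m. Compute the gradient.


gradient = (818 - 480) / 4089 = 338 / 4089 = 0.0827

0.0827


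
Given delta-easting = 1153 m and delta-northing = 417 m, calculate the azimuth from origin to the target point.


az = atan2(1153, 417) = 70.1 deg
adjusted to 0-360: 70.1 degrees

70.1 degrees


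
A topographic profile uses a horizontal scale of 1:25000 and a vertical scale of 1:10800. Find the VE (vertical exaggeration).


VE = horizontal_scale / vertical_scale = 25000 / 10800 ≈ 2.3

2.3x


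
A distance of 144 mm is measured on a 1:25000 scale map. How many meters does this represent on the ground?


ground = 144 mm * 25000 / 1000 = 3600.0 m

3600.0 m


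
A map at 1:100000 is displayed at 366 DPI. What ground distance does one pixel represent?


pixel_cm = 2.54 / 366 ≈ 0.00694 cm
ground = pixel_cm * 100000 / 100 = 2.54 * 100000 / (366 * 100) = 254000 / 36600 ≈ 6.94 m

6.94 m


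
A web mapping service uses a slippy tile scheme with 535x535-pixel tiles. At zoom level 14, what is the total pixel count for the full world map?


tiles per axis = 2^14 = 16384
total tiles = 16384^2 = 268435456
pixels per axis = 16384 * 535 = 8765440
total pixels = 8765440^2 = 76832938393600

76832938393600 pixels


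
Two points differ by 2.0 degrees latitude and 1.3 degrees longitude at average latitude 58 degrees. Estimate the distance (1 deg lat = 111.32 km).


dlat_km = 2.0 * 111.32 = 222.64
dlon_km = 1.3 * 111.32 * cos(58) ≈ 76.688
dist = sqrt(222.64^2 + 76.688^2) ≈ 235.5 km

235.5 km


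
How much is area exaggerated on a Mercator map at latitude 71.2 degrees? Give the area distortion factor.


area_distortion = 1/cos^2(71.2) = 9.629

9.629


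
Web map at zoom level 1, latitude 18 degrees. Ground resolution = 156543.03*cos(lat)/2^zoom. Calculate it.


res = 156543.03 * cos(18) / 2^1 = 156543.03 * 0.95105652 / 2 = 74440.63 m/pixel

74440.63 m/pixel


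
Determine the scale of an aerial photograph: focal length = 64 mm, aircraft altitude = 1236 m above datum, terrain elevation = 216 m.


scale = f / (H - h) = 64 mm / 1020 m = 64 / 1020000 = 1:15938

1:15938


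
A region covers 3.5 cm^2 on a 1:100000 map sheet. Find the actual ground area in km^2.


ground_area = 3.5 * (100000/100)^2 = 3500000.0 m^2 = 3.5 km^2

3.5 km^2


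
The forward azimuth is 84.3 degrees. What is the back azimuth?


back azimuth = (84.3 + 180) mod 360 = 264.3 degrees

264.3 degrees


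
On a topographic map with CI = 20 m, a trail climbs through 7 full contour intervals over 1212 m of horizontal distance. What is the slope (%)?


elevation change = 7 * 20 = 140 m
slope = 140 / 1212 * 100 = 11.6%

11.6%


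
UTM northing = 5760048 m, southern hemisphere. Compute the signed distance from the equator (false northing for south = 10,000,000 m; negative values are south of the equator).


For southern: actual = 5760048 - 10000000 = -4239952 m

-4239952 m


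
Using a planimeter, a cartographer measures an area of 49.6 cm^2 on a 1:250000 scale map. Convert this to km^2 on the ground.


ground_area = 49.6 * (250000/100)^2 = 310000000.0 m^2 = 310.0 km^2

310.0 km^2


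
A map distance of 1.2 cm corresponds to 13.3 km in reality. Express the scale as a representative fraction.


ground = 13.3 km = 1330000 cm; RF denominator = ground / map = 1330000 / 1.2 ≈ 1108333; RF = 1:1108333

1:1108333


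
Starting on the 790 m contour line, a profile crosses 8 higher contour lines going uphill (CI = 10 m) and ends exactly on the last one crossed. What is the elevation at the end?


elevation = 790 + 8 * 10 = 870 m

870 m


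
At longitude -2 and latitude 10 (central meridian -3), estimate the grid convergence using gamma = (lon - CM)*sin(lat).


gamma = (-2 - -3) * sin(10) = 1 * 0.173648 = 0.174 degrees

0.174 degrees


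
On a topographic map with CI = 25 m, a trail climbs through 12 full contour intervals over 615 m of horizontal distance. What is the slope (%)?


elevation change = 12 * 25 = 300 m
slope = 300 / 615 * 100 = 48.8%

48.8%


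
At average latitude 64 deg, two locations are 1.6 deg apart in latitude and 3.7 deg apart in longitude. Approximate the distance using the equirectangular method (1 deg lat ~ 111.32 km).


dlat_km = 1.6 * 111.32 = 178.112
dlon_km = 3.7 * 111.32 * cos(64) ≈ 180.558
dist = sqrt(178.112^2 + 180.558^2) ≈ 253.6 km

253.6 km


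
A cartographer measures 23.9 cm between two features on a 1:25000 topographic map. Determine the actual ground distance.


ground = 23.9 cm * 25000 / 100 = 5975.0 m = 5.975 km

5.975 km


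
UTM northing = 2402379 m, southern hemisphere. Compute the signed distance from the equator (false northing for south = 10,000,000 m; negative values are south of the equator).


For southern: actual = 2402379 - 10000000 = -7597621 m

-7597621 m


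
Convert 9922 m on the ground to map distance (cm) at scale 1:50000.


map_cm = 9922 * 100 / 50000 = 19.844 cm ≈ 19.84 cm

19.84 cm


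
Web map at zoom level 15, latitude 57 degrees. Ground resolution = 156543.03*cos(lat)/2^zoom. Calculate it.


res = 156543.03 * cos(57) / 2^15 = 156543.03 * 0.54463904 / 32768 = 2.6 m/pixel

2.6 m/pixel


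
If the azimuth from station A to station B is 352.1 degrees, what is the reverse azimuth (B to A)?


back azimuth = (352.1 + 180) mod 360 = 172.1 degrees

172.1 degrees


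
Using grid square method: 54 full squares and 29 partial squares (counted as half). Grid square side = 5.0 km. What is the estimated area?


effective squares = 54 + 29 * 0.5 = 68.5
area = 68.5 * 25.0 = 1712.5 km^2

1712.5 km^2


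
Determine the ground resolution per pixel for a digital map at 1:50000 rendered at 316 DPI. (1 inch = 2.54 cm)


pixel_cm = 2.54 / 316 ≈ 0.008038 cm
ground = pixel_cm * 50000 / 100 = 2.54 * 50000 / (316 * 100) = 127000 / 31600 ≈ 4.02 m

4.02 m


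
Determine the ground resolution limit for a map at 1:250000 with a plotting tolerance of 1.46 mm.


ground = 1.46 mm * 250000 / 1000 = 365.0 m

365.0 m


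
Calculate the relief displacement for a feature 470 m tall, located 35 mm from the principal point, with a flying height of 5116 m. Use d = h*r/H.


d = h * r / H = 470 * 35 / 5116 = 3.22 mm

3.22 mm


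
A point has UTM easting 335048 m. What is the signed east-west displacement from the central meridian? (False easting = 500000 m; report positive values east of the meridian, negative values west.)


displacement = 335048 - 500000 = -164952 m

-164952 m


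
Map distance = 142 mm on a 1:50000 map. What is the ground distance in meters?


ground = 142 mm * 50000 / 1000 = 7100.0 m

7100.0 m


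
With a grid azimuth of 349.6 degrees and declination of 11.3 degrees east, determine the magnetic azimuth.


magnetic azimuth = grid azimuth - declination (east +ve)
mag_az = 349.6 - 11.3 = 338.3 degrees

338.3 degrees


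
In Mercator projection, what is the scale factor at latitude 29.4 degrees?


SF = 1 / cos(29.4) = 1 / 0.871214 = 1.148

1.148


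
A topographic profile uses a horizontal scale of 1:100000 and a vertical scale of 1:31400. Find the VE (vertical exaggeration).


VE = horizontal_scale / vertical_scale = 100000 / 31400 ≈ 3.2

3.2x


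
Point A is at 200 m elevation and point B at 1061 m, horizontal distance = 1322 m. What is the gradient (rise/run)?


gradient = (1061 - 200) / 1322 = 861 / 1322 = 0.6513

0.6513


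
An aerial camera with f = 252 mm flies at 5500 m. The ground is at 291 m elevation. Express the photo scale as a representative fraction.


scale = f / (H - h) = 252 mm / 5209 m = 252 / 5209000 = 1:20671

1:20671


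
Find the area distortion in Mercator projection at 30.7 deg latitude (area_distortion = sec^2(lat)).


area_distortion = 1/cos^2(30.7) = 1.353

1.353


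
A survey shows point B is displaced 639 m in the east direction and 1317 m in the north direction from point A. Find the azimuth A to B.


az = atan2(639, 1317) = 25.9 deg
adjusted to 0-360: 25.9 degrees

25.9 degrees


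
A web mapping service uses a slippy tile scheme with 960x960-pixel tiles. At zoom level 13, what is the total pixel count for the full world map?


tiles per axis = 2^13 = 8192
total tiles = 8192^2 = 67108864
pixels per axis = 8192 * 960 = 7864320
total pixels = 7864320^2 = 61847529062400

61847529062400 pixels


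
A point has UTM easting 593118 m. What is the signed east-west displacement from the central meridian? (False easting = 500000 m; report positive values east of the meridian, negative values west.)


displacement = 593118 - 500000 = 93118 m

93118 m


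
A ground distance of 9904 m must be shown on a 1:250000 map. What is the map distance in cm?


map_cm = 9904 * 100 / 250000 = 3.9616 cm ≈ 3.96 cm

3.96 cm


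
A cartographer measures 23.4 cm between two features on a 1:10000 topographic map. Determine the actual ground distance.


ground = 23.4 cm * 10000 / 100 = 2340.0 m = 2.34 km

2.34 km


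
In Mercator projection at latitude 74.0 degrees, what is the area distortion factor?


area_distortion = 1/cos^2(74.0) = 13.162

13.162


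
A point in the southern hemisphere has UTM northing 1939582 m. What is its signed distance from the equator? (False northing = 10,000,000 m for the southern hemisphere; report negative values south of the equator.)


For southern: actual = 1939582 - 10000000 = -8060418 m

-8060418 m


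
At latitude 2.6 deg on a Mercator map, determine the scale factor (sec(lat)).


SF = 1 / cos(2.6) = 1 / 0.998971 = 1.001

1.001


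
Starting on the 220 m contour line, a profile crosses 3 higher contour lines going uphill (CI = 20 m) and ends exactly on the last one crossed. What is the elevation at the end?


elevation = 220 + 3 * 20 = 280 m

280 m


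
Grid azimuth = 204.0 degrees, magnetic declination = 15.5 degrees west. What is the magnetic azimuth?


magnetic azimuth = grid azimuth - declination (east +ve)
mag_az = 204.0 - -15.5 = 219.5 degrees

219.5 degrees


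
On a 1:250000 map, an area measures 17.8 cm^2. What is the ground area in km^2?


ground_area = 17.8 * (250000/100)^2 = 111250000.0 m^2 = 111.25 km^2

111.25 km^2


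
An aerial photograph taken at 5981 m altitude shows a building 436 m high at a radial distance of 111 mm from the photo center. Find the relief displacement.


d = h * r / H = 436 * 111 / 5981 = 8.09 mm

8.09 mm


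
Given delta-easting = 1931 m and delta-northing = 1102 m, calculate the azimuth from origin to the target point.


az = atan2(1931, 1102) = 60.3 deg
adjusted to 0-360: 60.3 degrees

60.3 degrees


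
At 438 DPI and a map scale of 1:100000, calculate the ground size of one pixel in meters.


pixel_cm = 2.54 / 438 ≈ 0.005799 cm
ground = pixel_cm * 100000 / 100 = 2.54 * 100000 / (438 * 100) = 254000 / 43800 ≈ 5.8 m

5.8 m


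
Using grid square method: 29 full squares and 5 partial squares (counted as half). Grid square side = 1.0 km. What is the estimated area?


effective squares = 29 + 5 * 0.5 = 31.5
area = 31.5 * 1.0 = 31.5 km^2

31.5 km^2


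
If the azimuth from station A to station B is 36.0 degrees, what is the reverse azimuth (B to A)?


back azimuth = (36.0 + 180) mod 360 = 216.0 degrees

216.0 degrees


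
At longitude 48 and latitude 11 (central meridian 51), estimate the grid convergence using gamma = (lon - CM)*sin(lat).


gamma = (48 - 51) * sin(11) = -3 * 0.190809 = -0.572 degrees

-0.572 degrees


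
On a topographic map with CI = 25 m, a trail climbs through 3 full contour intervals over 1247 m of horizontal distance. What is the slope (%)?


elevation change = 3 * 25 = 75 m
slope = 75 / 1247 * 100 = 6.0%

6.0%


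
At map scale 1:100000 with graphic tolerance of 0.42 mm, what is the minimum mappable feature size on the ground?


ground = 0.42 mm * 100000 / 1000 = 42.0 m

42.0 m


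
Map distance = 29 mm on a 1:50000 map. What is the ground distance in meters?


ground = 29 mm * 50000 / 1000 = 1450.0 m

1450.0 m


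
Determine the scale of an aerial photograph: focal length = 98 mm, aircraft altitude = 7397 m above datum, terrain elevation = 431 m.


scale = f / (H - h) = 98 mm / 6966 m = 98 / 6966000 = 1:71082

1:71082


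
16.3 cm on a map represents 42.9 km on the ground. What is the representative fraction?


ground = 42.9 km = 4290000 cm; RF denominator = ground / map = 4290000 / 16.3 ≈ 263190; RF = 1:263190

1:263190


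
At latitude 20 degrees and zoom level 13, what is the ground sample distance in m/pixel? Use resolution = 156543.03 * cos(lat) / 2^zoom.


res = 156543.03 * cos(20) / 2^13 = 156543.03 * 0.93969262 / 8192 = 17.96 m/pixel

17.96 m/pixel


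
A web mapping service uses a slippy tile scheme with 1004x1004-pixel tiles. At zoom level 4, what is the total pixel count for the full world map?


tiles per axis = 2^4 = 16
total tiles = 16^2 = 256
pixels per axis = 16 * 1004 = 16064
total pixels = 16064^2 = 258052096

258052096 pixels


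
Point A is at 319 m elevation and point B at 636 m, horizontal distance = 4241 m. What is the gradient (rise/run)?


gradient = (636 - 319) / 4241 = 317 / 4241 = 0.0747

0.0747


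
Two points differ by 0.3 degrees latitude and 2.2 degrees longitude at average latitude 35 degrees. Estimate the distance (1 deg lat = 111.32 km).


dlat_km = 0.3 * 111.32 = 33.396
dlon_km = 2.2 * 111.32 * cos(35) ≈ 200.614
dist = sqrt(33.396^2 + 200.614^2) ≈ 203.4 km

203.4 km


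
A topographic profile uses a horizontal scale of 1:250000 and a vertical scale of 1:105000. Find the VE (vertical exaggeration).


VE = horizontal_scale / vertical_scale = 250000 / 105000 ≈ 2.4

2.4x


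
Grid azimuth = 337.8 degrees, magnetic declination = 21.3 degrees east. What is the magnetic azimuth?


magnetic azimuth = grid azimuth - declination (east +ve)
mag_az = 337.8 - 21.3 = 316.5 degrees

316.5 degrees


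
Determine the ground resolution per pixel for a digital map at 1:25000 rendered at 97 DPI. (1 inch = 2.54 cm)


pixel_cm = 2.54 / 97 ≈ 0.026186 cm
ground = pixel_cm * 25000 / 100 = 2.54 * 25000 / (97 * 100) = 63500 / 9700 ≈ 6.55 m

6.55 m


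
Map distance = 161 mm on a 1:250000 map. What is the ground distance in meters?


ground = 161 mm * 250000 / 1000 = 40250.0 m

40250.0 m


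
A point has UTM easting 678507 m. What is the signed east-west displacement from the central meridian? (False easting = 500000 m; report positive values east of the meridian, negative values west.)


displacement = 678507 - 500000 = 178507 m

178507 m


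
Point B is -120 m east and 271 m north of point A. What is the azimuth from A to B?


az = atan2(-120, 271) = -23.9 deg
adjusted to 0-360: 336.1 degrees

336.1 degrees


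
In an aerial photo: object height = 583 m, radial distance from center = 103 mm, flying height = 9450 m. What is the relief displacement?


d = h * r / H = 583 * 103 / 9450 = 6.35 mm

6.35 mm


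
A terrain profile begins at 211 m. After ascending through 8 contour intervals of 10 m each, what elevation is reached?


elevation = 211 + 8 * 10 = 291 m

291 m


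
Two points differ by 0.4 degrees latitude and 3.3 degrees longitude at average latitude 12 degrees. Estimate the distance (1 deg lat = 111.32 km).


dlat_km = 0.4 * 111.32 = 44.528
dlon_km = 3.3 * 111.32 * cos(12) ≈ 359.328
dist = sqrt(44.528^2 + 359.328^2) ≈ 362.1 km

362.1 km


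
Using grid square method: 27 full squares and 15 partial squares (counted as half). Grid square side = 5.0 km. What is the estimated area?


effective squares = 27 + 15 * 0.5 = 34.5
area = 34.5 * 25.0 = 862.5 km^2

862.5 km^2


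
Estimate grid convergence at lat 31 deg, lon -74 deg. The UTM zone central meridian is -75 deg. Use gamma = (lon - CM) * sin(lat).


gamma = (-74 - -75) * sin(31) = 1 * 0.515038 = 0.515 degrees

0.515 degrees


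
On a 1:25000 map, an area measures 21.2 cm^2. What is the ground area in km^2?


ground_area = 21.2 * (25000/100)^2 = 1325000.0 m^2 = 1.325 km^2

1.325 km^2


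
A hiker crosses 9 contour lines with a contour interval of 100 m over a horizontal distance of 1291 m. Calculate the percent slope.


elevation change = 9 * 100 = 900 m
slope = 900 / 1291 * 100 = 69.7%

69.7%


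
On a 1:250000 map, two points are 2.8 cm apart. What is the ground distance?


ground = 2.8 cm * 250000 / 100 = 7000.0 m = 7.0 km

7.0 km


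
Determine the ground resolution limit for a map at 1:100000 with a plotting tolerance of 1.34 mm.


ground = 1.34 mm * 100000 / 1000 = 134.0 m

134.0 m


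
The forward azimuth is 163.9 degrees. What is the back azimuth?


back azimuth = (163.9 + 180) mod 360 = 343.9 degrees

343.9 degrees


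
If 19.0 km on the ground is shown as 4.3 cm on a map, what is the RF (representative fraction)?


ground = 19.0 km = 1900000 cm; RF denominator = ground / map = 1900000 / 4.3 ≈ 441860; RF = 1:441860

1:441860


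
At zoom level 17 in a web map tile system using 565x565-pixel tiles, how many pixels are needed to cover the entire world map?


tiles per axis = 2^17 = 131072
total tiles = 131072^2 = 17179869184
pixels per axis = 131072 * 565 = 74055680
total pixels = 74055680^2 = 5484243740262400

5484243740262400 pixels


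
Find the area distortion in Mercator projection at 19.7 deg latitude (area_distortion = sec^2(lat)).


area_distortion = 1/cos^2(19.7) = 1.128

1.128


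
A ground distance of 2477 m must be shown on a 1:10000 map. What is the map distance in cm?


map_cm = 2477 * 100 / 10000 = 24.77 cm

24.77 cm


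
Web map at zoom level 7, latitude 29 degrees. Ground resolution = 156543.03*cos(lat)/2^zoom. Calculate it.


res = 156543.03 * cos(29) / 2^7 = 156543.03 * 0.87461971 / 128 = 1069.65 m/pixel

1069.65 m/pixel


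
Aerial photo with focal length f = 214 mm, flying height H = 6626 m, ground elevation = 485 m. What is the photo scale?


scale = f / (H - h) = 214 mm / 6141 m = 214 / 6141000 = 1:28696

1:28696


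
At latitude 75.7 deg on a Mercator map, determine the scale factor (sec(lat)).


SF = 1 / cos(75.7) = 1 / 0.246999 = 4.049

4.049


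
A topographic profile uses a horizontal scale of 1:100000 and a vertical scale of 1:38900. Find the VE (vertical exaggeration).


VE = horizontal_scale / vertical_scale = 100000 / 38900 ≈ 2.6

2.6x


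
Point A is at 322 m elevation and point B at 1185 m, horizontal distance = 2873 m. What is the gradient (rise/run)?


gradient = (1185 - 322) / 2873 = 863 / 2873 = 0.3004

0.3004


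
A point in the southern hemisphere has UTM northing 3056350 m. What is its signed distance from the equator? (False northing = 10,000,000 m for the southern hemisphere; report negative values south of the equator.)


For southern: actual = 3056350 - 10000000 = -6943650 m

-6943650 m


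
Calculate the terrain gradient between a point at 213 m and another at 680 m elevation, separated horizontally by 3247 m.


gradient = (680 - 213) / 3247 = 467 / 3247 = 0.1438

0.1438


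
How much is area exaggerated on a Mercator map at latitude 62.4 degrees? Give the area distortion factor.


area_distortion = 1/cos^2(62.4) = 4.659

4.659


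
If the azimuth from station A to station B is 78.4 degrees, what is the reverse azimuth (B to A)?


back azimuth = (78.4 + 180) mod 360 = 258.4 degrees

258.4 degrees


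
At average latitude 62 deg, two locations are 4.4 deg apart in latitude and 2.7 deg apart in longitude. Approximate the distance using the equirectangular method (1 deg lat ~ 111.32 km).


dlat_km = 4.4 * 111.32 = 489.808
dlon_km = 2.7 * 111.32 * cos(62) ≈ 141.106
dist = sqrt(489.808^2 + 141.106^2) ≈ 509.7 km

509.7 km


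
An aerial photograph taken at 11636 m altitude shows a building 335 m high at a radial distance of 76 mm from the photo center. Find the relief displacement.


d = h * r / H = 335 * 76 / 11636 = 2.19 mm

2.19 mm


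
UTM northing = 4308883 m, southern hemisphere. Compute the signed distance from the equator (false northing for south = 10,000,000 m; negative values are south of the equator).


For southern: actual = 4308883 - 10000000 = -5691117 m

-5691117 m


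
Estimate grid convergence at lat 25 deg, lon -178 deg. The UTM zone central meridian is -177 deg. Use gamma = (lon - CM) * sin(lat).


gamma = (-178 - -177) * sin(25) = -1 * 0.422618 = -0.423 degrees

-0.423 degrees


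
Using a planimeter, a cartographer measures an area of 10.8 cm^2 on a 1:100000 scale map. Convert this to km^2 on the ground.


ground_area = 10.8 * (100000/100)^2 = 10800000.0 m^2 = 10.8 km^2

10.8 km^2


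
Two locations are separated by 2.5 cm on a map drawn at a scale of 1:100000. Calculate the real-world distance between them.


ground = 2.5 cm * 100000 / 100 = 2500.0 m = 2.5 km

2.5 km


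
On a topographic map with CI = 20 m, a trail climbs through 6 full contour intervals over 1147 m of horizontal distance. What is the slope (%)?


elevation change = 6 * 20 = 120 m
slope = 120 / 1147 * 100 = 10.5%

10.5%


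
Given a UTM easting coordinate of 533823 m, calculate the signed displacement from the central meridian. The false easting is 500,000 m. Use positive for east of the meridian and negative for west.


displacement = 533823 - 500000 = 33823 m

33823 m


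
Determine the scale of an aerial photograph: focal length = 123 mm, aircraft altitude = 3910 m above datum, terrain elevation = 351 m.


scale = f / (H - h) = 123 mm / 3559 m = 123 / 3559000 = 1:28935

1:28935


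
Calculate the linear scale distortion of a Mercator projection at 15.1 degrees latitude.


SF = 1 / cos(15.1) = 1 / 0.965473 = 1.036

1.036


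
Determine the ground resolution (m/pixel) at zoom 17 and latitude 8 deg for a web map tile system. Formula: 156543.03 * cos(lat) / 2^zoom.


res = 156543.03 * cos(8) / 2^17 = 156543.03 * 0.99026807 / 131072 = 1.18 m/pixel

1.18 m/pixel


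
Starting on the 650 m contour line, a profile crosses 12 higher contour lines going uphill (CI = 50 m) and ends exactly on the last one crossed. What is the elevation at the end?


elevation = 650 + 12 * 50 = 1250 m

1250 m


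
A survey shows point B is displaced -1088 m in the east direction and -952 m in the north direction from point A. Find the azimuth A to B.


az = atan2(-1088, -952) = -131.2 deg
adjusted to 0-360: 228.8 degrees

228.8 degrees


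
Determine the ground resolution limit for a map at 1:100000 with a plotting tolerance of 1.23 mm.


ground = 1.23 mm * 100000 / 1000 = 123.0 m

123.0 m


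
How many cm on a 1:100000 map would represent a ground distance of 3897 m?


map_cm = 3897 * 100 / 100000 = 3.897 cm ≈ 3.9 cm

3.9 cm


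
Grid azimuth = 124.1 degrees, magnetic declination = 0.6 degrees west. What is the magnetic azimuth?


magnetic azimuth = grid azimuth - declination (east +ve)
mag_az = 124.1 - -0.6 = 124.7 degrees

124.7 degrees


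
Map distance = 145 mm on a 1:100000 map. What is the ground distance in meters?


ground = 145 mm * 100000 / 1000 = 14500.0 m

14500.0 m


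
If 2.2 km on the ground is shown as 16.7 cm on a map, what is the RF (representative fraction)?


ground = 2.2 km = 220000 cm; RF denominator = ground / map = 220000 / 16.7 ≈ 13174; RF = 1:13174

1:13174


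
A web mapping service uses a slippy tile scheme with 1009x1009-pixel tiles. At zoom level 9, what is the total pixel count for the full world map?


tiles per axis = 2^9 = 512
total tiles = 512^2 = 262144
pixels per axis = 512 * 1009 = 516608
total pixels = 516608^2 = 266883825664

266883825664 pixels


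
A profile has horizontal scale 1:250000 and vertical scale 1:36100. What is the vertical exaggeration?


VE = horizontal_scale / vertical_scale = 250000 / 36100 ≈ 6.9

6.9x


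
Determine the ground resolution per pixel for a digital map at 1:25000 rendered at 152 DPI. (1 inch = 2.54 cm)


pixel_cm = 2.54 / 152 ≈ 0.016711 cm
ground = pixel_cm * 25000 / 100 = 2.54 * 25000 / (152 * 100) = 63500 / 15200 ≈ 4.18 m

4.18 m


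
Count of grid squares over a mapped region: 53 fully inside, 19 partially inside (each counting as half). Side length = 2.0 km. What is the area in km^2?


effective squares = 53 + 19 * 0.5 = 62.5
area = 62.5 * 4.0 = 250.0 km^2

250.0 km^2


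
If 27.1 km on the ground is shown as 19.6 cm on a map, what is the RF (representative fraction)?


ground = 27.1 km = 2710000 cm; RF denominator = ground / map = 2710000 / 19.6 ≈ 138265; RF = 1:138265

1:138265


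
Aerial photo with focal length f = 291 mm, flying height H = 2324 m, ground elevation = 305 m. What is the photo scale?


scale = f / (H - h) = 291 mm / 2019 m = 291 / 2019000 = 1:6938

1:6938


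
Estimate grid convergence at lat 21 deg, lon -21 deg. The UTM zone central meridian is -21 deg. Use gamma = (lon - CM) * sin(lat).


gamma = (-21 - -21) * sin(21) = 0 * 0.358368 = 0.0 degrees

0.0 degrees


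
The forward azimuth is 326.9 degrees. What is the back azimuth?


back azimuth = (326.9 + 180) mod 360 = 146.9 degrees

146.9 degrees


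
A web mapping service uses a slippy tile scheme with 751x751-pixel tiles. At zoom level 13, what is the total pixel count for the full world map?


tiles per axis = 2^13 = 8192
total tiles = 8192^2 = 67108864
pixels per axis = 8192 * 751 = 6152192
total pixels = 6152192^2 = 37849466404864

37849466404864 pixels


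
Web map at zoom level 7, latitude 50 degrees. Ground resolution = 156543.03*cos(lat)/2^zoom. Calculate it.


res = 156543.03 * cos(50) / 2^7 = 156543.03 * 0.64278761 / 128 = 786.12 m/pixel

786.12 m/pixel


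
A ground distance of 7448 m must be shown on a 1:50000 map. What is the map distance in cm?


map_cm = 7448 * 100 / 50000 = 14.896 cm ≈ 14.9 cm

14.9 cm


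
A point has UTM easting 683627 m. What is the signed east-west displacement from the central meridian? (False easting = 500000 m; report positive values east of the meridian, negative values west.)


displacement = 683627 - 500000 = 183627 m

183627 m


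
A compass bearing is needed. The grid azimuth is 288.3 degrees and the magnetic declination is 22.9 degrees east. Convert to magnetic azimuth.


magnetic azimuth = grid azimuth - declination (east +ve)
mag_az = 288.3 - 22.9 = 265.4 degrees

265.4 degrees


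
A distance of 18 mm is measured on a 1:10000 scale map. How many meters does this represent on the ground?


ground = 18 mm * 10000 / 1000 = 180.0 m

180.0 m


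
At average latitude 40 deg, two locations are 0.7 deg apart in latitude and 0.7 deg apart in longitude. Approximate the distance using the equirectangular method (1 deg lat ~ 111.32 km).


dlat_km = 0.7 * 111.32 = 77.924
dlon_km = 0.7 * 111.32 * cos(40) ≈ 59.693
dist = sqrt(77.924^2 + 59.693^2) ≈ 98.2 km

98.2 km


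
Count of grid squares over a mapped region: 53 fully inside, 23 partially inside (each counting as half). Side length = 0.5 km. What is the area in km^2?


effective squares = 53 + 23 * 0.5 = 64.5
area = 64.5 * 0.25 = 16.125 km^2

16.125 km^2


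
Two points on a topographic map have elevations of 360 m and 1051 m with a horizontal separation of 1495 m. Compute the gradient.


gradient = (1051 - 360) / 1495 = 691 / 1495 = 0.4622

0.4622


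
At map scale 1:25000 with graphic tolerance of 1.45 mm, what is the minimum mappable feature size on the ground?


ground = 1.45 mm * 25000 / 1000 = 36.25 m

36.25 m


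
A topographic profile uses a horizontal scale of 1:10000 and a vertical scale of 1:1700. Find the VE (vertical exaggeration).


VE = horizontal_scale / vertical_scale = 10000 / 1700 ≈ 5.9

5.9x


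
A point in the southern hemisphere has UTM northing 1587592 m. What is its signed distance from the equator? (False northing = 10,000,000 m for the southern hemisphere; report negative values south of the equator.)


For southern: actual = 1587592 - 10000000 = -8412408 m

-8412408 m


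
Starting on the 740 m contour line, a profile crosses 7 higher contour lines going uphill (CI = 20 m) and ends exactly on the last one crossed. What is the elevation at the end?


elevation = 740 + 7 * 20 = 880 m

880 m


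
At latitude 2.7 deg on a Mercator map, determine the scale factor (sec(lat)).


SF = 1 / cos(2.7) = 1 / 0.99889 = 1.001

1.001


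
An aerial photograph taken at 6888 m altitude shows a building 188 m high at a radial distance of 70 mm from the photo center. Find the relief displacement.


d = h * r / H = 188 * 70 / 6888 = 1.91 mm

1.91 mm


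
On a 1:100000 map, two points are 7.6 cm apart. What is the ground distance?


ground = 7.6 cm * 100000 / 100 = 7600.0 m = 7.6 km

7.6 km


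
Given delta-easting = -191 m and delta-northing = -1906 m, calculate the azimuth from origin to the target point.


az = atan2(-191, -1906) = -174.3 deg
adjusted to 0-360: 185.7 degrees

185.7 degrees


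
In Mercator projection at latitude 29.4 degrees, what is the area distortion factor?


area_distortion = 1/cos^2(29.4) = 1.317

1.317


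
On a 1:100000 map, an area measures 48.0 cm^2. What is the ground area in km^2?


ground_area = 48.0 * (100000/100)^2 = 48000000.0 m^2 = 48.0 km^2

48.0 km^2


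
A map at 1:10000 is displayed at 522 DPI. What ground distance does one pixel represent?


pixel_cm = 2.54 / 522 ≈ 0.004866 cm
ground = pixel_cm * 10000 / 100 = 2.54 * 10000 / (522 * 100) = 25400 / 52200 ≈ 0.49 m

0.49 m


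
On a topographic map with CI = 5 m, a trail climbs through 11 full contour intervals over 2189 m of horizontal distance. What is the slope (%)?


elevation change = 11 * 5 = 55 m
slope = 55 / 2189 * 100 = 2.5%

2.5%


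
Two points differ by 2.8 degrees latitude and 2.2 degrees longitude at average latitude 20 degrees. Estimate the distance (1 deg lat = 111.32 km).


dlat_km = 2.8 * 111.32 = 311.696
dlon_km = 2.2 * 111.32 * cos(20) ≈ 230.134
dist = sqrt(311.696^2 + 230.134^2) ≈ 387.4 km

387.4 km


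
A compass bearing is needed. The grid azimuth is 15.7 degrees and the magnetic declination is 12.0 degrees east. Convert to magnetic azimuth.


magnetic azimuth = grid azimuth - declination (east +ve)
mag_az = 15.7 - 12.0 = 3.7 degrees

3.7 degrees


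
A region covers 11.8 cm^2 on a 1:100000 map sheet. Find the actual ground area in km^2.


ground_area = 11.8 * (100000/100)^2 = 11800000.0 m^2 = 11.8 km^2

11.8 km^2


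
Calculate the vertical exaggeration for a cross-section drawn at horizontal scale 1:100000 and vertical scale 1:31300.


VE = horizontal_scale / vertical_scale = 100000 / 31300 ≈ 3.2

3.2x


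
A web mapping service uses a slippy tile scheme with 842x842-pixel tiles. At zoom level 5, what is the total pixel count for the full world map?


tiles per axis = 2^5 = 32
total tiles = 32^2 = 1024
pixels per axis = 32 * 842 = 26944
total pixels = 26944^2 = 725979136

725979136 pixels


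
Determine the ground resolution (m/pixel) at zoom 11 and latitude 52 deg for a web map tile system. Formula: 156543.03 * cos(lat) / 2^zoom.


res = 156543.03 * cos(52) / 2^11 = 156543.03 * 0.61566148 / 2048 = 47.06 m/pixel

47.06 m/pixel


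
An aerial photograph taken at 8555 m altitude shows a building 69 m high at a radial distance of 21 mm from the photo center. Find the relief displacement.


d = h * r / H = 69 * 21 / 8555 = 0.17 mm

0.17 mm


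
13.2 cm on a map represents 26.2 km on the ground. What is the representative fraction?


ground = 26.2 km = 2620000 cm; RF denominator = ground / map = 2620000 / 13.2 ≈ 198485; RF = 1:198485

1:198485


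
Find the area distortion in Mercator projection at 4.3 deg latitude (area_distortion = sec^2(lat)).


area_distortion = 1/cos^2(4.3) = 1.006

1.006


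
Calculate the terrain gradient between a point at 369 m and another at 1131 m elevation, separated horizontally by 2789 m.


gradient = (1131 - 369) / 2789 = 762 / 2789 = 0.2732

0.2732


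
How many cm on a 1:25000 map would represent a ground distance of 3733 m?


map_cm = 3733 * 100 / 25000 = 14.932 cm ≈ 14.93 cm

14.93 cm
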